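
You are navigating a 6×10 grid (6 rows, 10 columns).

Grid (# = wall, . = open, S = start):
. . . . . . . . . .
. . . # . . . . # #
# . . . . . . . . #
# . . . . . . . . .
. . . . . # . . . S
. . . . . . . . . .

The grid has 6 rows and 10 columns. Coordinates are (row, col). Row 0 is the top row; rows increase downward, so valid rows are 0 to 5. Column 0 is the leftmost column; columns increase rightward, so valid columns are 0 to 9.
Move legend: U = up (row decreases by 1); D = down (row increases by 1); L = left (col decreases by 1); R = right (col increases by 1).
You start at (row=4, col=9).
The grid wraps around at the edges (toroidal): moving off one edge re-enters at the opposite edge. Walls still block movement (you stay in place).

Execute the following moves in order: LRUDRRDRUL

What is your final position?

Answer: Final position: (row=4, col=1)

Derivation:
Start: (row=4, col=9)
  L (left): (row=4, col=9) -> (row=4, col=8)
  R (right): (row=4, col=8) -> (row=4, col=9)
  U (up): (row=4, col=9) -> (row=3, col=9)
  D (down): (row=3, col=9) -> (row=4, col=9)
  R (right): (row=4, col=9) -> (row=4, col=0)
  R (right): (row=4, col=0) -> (row=4, col=1)
  D (down): (row=4, col=1) -> (row=5, col=1)
  R (right): (row=5, col=1) -> (row=5, col=2)
  U (up): (row=5, col=2) -> (row=4, col=2)
  L (left): (row=4, col=2) -> (row=4, col=1)
Final: (row=4, col=1)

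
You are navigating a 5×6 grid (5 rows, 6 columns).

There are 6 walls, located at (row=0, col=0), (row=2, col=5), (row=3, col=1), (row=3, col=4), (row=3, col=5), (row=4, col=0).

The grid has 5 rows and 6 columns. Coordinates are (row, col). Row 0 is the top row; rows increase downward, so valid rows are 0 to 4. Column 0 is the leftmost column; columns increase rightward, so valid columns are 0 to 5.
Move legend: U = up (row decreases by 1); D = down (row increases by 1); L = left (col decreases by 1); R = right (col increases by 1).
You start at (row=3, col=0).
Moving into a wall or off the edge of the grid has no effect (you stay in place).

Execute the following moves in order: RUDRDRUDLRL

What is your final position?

Answer: Final position: (row=3, col=0)

Derivation:
Start: (row=3, col=0)
  R (right): blocked, stay at (row=3, col=0)
  U (up): (row=3, col=0) -> (row=2, col=0)
  D (down): (row=2, col=0) -> (row=3, col=0)
  R (right): blocked, stay at (row=3, col=0)
  D (down): blocked, stay at (row=3, col=0)
  R (right): blocked, stay at (row=3, col=0)
  U (up): (row=3, col=0) -> (row=2, col=0)
  D (down): (row=2, col=0) -> (row=3, col=0)
  L (left): blocked, stay at (row=3, col=0)
  R (right): blocked, stay at (row=3, col=0)
  L (left): blocked, stay at (row=3, col=0)
Final: (row=3, col=0)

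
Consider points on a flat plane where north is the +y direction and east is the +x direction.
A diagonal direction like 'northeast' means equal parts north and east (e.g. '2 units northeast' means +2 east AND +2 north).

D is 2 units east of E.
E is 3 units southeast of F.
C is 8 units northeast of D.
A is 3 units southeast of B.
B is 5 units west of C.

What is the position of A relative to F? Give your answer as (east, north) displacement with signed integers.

Answer: A is at (east=11, north=2) relative to F.

Derivation:
Place F at the origin (east=0, north=0).
  E is 3 units southeast of F: delta (east=+3, north=-3); E at (east=3, north=-3).
  D is 2 units east of E: delta (east=+2, north=+0); D at (east=5, north=-3).
  C is 8 units northeast of D: delta (east=+8, north=+8); C at (east=13, north=5).
  B is 5 units west of C: delta (east=-5, north=+0); B at (east=8, north=5).
  A is 3 units southeast of B: delta (east=+3, north=-3); A at (east=11, north=2).
Therefore A relative to F: (east=11, north=2).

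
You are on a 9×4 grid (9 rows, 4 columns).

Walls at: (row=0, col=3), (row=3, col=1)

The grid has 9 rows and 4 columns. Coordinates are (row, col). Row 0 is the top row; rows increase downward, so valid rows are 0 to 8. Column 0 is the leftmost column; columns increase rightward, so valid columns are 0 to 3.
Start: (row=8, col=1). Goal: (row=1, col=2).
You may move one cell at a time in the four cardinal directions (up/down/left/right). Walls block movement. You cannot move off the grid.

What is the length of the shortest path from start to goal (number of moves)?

Answer: Shortest path length: 8

Derivation:
BFS from (row=8, col=1) until reaching (row=1, col=2):
  Distance 0: (row=8, col=1)
  Distance 1: (row=7, col=1), (row=8, col=0), (row=8, col=2)
  Distance 2: (row=6, col=1), (row=7, col=0), (row=7, col=2), (row=8, col=3)
  Distance 3: (row=5, col=1), (row=6, col=0), (row=6, col=2), (row=7, col=3)
  Distance 4: (row=4, col=1), (row=5, col=0), (row=5, col=2), (row=6, col=3)
  Distance 5: (row=4, col=0), (row=4, col=2), (row=5, col=3)
  Distance 6: (row=3, col=0), (row=3, col=2), (row=4, col=3)
  Distance 7: (row=2, col=0), (row=2, col=2), (row=3, col=3)
  Distance 8: (row=1, col=0), (row=1, col=2), (row=2, col=1), (row=2, col=3)  <- goal reached here
One shortest path (8 moves): (row=8, col=1) -> (row=8, col=2) -> (row=7, col=2) -> (row=6, col=2) -> (row=5, col=2) -> (row=4, col=2) -> (row=3, col=2) -> (row=2, col=2) -> (row=1, col=2)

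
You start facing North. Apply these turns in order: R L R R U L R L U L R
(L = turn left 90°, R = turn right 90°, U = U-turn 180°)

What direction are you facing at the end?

Start: North
  R (right (90° clockwise)) -> East
  L (left (90° counter-clockwise)) -> North
  R (right (90° clockwise)) -> East
  R (right (90° clockwise)) -> South
  U (U-turn (180°)) -> North
  L (left (90° counter-clockwise)) -> West
  R (right (90° clockwise)) -> North
  L (left (90° counter-clockwise)) -> West
  U (U-turn (180°)) -> East
  L (left (90° counter-clockwise)) -> North
  R (right (90° clockwise)) -> East
Final: East

Answer: Final heading: East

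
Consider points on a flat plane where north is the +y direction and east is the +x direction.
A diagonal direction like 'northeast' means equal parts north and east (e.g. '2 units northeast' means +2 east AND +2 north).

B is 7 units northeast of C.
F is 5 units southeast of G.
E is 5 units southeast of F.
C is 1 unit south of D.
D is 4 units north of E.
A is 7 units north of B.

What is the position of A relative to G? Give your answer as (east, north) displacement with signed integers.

Answer: A is at (east=17, north=7) relative to G.

Derivation:
Place G at the origin (east=0, north=0).
  F is 5 units southeast of G: delta (east=+5, north=-5); F at (east=5, north=-5).
  E is 5 units southeast of F: delta (east=+5, north=-5); E at (east=10, north=-10).
  D is 4 units north of E: delta (east=+0, north=+4); D at (east=10, north=-6).
  C is 1 unit south of D: delta (east=+0, north=-1); C at (east=10, north=-7).
  B is 7 units northeast of C: delta (east=+7, north=+7); B at (east=17, north=0).
  A is 7 units north of B: delta (east=+0, north=+7); A at (east=17, north=7).
Therefore A relative to G: (east=17, north=7).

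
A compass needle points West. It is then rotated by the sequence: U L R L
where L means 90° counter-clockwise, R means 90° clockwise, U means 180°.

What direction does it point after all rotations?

Answer: Final heading: North

Derivation:
Start: West
  U (U-turn (180°)) -> East
  L (left (90° counter-clockwise)) -> North
  R (right (90° clockwise)) -> East
  L (left (90° counter-clockwise)) -> North
Final: North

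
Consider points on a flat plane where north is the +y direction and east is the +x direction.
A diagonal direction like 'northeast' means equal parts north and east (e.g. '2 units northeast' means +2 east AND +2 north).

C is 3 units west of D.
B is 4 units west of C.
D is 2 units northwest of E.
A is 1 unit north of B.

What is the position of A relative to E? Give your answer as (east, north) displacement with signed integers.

Answer: A is at (east=-9, north=3) relative to E.

Derivation:
Place E at the origin (east=0, north=0).
  D is 2 units northwest of E: delta (east=-2, north=+2); D at (east=-2, north=2).
  C is 3 units west of D: delta (east=-3, north=+0); C at (east=-5, north=2).
  B is 4 units west of C: delta (east=-4, north=+0); B at (east=-9, north=2).
  A is 1 unit north of B: delta (east=+0, north=+1); A at (east=-9, north=3).
Therefore A relative to E: (east=-9, north=3).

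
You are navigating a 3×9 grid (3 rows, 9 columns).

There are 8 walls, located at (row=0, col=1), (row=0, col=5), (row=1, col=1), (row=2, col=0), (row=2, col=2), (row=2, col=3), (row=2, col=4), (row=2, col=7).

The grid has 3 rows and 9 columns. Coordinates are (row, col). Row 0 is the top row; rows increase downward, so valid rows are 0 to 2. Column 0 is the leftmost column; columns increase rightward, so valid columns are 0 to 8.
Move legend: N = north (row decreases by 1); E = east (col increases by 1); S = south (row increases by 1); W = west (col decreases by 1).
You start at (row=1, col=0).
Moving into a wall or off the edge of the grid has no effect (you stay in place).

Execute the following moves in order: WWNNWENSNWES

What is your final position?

Answer: Final position: (row=1, col=0)

Derivation:
Start: (row=1, col=0)
  W (west): blocked, stay at (row=1, col=0)
  W (west): blocked, stay at (row=1, col=0)
  N (north): (row=1, col=0) -> (row=0, col=0)
  N (north): blocked, stay at (row=0, col=0)
  W (west): blocked, stay at (row=0, col=0)
  E (east): blocked, stay at (row=0, col=0)
  N (north): blocked, stay at (row=0, col=0)
  S (south): (row=0, col=0) -> (row=1, col=0)
  N (north): (row=1, col=0) -> (row=0, col=0)
  W (west): blocked, stay at (row=0, col=0)
  E (east): blocked, stay at (row=0, col=0)
  S (south): (row=0, col=0) -> (row=1, col=0)
Final: (row=1, col=0)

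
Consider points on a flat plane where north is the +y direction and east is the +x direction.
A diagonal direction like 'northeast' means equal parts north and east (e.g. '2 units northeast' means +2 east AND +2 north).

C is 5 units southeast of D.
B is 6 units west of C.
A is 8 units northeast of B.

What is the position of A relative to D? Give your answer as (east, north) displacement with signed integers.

Answer: A is at (east=7, north=3) relative to D.

Derivation:
Place D at the origin (east=0, north=0).
  C is 5 units southeast of D: delta (east=+5, north=-5); C at (east=5, north=-5).
  B is 6 units west of C: delta (east=-6, north=+0); B at (east=-1, north=-5).
  A is 8 units northeast of B: delta (east=+8, north=+8); A at (east=7, north=3).
Therefore A relative to D: (east=7, north=3).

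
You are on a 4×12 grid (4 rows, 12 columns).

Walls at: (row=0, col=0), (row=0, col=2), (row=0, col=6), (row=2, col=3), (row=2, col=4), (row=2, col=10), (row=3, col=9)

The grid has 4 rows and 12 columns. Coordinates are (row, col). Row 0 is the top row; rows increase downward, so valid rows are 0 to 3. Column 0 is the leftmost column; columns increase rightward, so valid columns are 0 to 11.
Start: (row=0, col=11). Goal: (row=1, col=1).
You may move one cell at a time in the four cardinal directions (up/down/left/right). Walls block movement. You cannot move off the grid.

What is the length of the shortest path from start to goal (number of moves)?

BFS from (row=0, col=11) until reaching (row=1, col=1):
  Distance 0: (row=0, col=11)
  Distance 1: (row=0, col=10), (row=1, col=11)
  Distance 2: (row=0, col=9), (row=1, col=10), (row=2, col=11)
  Distance 3: (row=0, col=8), (row=1, col=9), (row=3, col=11)
  Distance 4: (row=0, col=7), (row=1, col=8), (row=2, col=9), (row=3, col=10)
  Distance 5: (row=1, col=7), (row=2, col=8)
  Distance 6: (row=1, col=6), (row=2, col=7), (row=3, col=8)
  Distance 7: (row=1, col=5), (row=2, col=6), (row=3, col=7)
  Distance 8: (row=0, col=5), (row=1, col=4), (row=2, col=5), (row=3, col=6)
  Distance 9: (row=0, col=4), (row=1, col=3), (row=3, col=5)
  Distance 10: (row=0, col=3), (row=1, col=2), (row=3, col=4)
  Distance 11: (row=1, col=1), (row=2, col=2), (row=3, col=3)  <- goal reached here
One shortest path (11 moves): (row=0, col=11) -> (row=0, col=10) -> (row=0, col=9) -> (row=0, col=8) -> (row=0, col=7) -> (row=1, col=7) -> (row=1, col=6) -> (row=1, col=5) -> (row=1, col=4) -> (row=1, col=3) -> (row=1, col=2) -> (row=1, col=1)

Answer: Shortest path length: 11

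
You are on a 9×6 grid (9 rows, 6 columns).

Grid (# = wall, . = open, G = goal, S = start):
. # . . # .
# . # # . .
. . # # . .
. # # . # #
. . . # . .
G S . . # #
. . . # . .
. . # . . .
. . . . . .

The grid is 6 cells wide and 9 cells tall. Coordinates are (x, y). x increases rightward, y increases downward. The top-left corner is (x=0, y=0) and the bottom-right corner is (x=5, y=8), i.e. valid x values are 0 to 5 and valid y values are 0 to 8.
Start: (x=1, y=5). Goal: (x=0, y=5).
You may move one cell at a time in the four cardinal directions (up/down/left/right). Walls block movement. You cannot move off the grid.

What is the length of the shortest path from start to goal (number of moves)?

BFS from (x=1, y=5) until reaching (x=0, y=5):
  Distance 0: (x=1, y=5)
  Distance 1: (x=1, y=4), (x=0, y=5), (x=2, y=5), (x=1, y=6)  <- goal reached here
One shortest path (1 moves): (x=1, y=5) -> (x=0, y=5)

Answer: Shortest path length: 1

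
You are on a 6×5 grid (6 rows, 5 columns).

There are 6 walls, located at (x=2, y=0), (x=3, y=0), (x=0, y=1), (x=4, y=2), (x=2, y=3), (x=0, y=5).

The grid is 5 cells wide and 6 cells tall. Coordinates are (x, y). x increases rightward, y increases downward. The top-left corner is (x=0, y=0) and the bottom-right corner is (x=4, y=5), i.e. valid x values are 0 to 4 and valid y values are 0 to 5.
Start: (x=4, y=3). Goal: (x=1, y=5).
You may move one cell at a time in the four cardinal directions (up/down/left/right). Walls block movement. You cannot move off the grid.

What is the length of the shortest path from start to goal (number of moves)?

Answer: Shortest path length: 5

Derivation:
BFS from (x=4, y=3) until reaching (x=1, y=5):
  Distance 0: (x=4, y=3)
  Distance 1: (x=3, y=3), (x=4, y=4)
  Distance 2: (x=3, y=2), (x=3, y=4), (x=4, y=5)
  Distance 3: (x=3, y=1), (x=2, y=2), (x=2, y=4), (x=3, y=5)
  Distance 4: (x=2, y=1), (x=4, y=1), (x=1, y=2), (x=1, y=4), (x=2, y=5)
  Distance 5: (x=4, y=0), (x=1, y=1), (x=0, y=2), (x=1, y=3), (x=0, y=4), (x=1, y=5)  <- goal reached here
One shortest path (5 moves): (x=4, y=3) -> (x=3, y=3) -> (x=3, y=4) -> (x=2, y=4) -> (x=1, y=4) -> (x=1, y=5)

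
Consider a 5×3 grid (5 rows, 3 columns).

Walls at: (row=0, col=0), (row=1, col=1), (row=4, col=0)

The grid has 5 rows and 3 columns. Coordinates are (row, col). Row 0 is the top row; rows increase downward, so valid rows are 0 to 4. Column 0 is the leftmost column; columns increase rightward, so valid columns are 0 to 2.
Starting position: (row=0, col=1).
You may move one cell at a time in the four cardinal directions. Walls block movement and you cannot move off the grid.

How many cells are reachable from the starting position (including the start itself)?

BFS flood-fill from (row=0, col=1):
  Distance 0: (row=0, col=1)
  Distance 1: (row=0, col=2)
  Distance 2: (row=1, col=2)
  Distance 3: (row=2, col=2)
  Distance 4: (row=2, col=1), (row=3, col=2)
  Distance 5: (row=2, col=0), (row=3, col=1), (row=4, col=2)
  Distance 6: (row=1, col=0), (row=3, col=0), (row=4, col=1)
Total reachable: 12 (grid has 12 open cells total)

Answer: Reachable cells: 12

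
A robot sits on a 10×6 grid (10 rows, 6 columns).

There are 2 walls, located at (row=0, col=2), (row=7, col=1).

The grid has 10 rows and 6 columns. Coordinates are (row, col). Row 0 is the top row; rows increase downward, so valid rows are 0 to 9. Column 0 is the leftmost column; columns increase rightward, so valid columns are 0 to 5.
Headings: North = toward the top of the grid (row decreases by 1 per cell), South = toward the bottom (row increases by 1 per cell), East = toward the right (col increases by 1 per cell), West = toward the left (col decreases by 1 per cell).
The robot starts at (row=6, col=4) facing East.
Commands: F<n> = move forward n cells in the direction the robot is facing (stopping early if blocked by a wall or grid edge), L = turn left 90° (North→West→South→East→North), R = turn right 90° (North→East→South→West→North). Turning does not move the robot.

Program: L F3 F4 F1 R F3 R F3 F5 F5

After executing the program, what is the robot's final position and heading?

Answer: Final position: (row=9, col=5), facing South

Derivation:
Start: (row=6, col=4), facing East
  L: turn left, now facing North
  F3: move forward 3, now at (row=3, col=4)
  F4: move forward 3/4 (blocked), now at (row=0, col=4)
  F1: move forward 0/1 (blocked), now at (row=0, col=4)
  R: turn right, now facing East
  F3: move forward 1/3 (blocked), now at (row=0, col=5)
  R: turn right, now facing South
  F3: move forward 3, now at (row=3, col=5)
  F5: move forward 5, now at (row=8, col=5)
  F5: move forward 1/5 (blocked), now at (row=9, col=5)
Final: (row=9, col=5), facing South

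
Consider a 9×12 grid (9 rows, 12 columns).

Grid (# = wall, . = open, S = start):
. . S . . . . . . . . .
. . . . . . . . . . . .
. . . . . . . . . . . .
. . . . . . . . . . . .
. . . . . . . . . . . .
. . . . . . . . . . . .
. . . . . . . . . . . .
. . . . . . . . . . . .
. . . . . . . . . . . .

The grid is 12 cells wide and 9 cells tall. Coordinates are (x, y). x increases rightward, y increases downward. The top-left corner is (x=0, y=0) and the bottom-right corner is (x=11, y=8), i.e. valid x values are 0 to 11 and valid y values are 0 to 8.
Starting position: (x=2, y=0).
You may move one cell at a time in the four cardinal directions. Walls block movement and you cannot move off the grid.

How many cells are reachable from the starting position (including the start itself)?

Answer: Reachable cells: 108

Derivation:
BFS flood-fill from (x=2, y=0):
  Distance 0: (x=2, y=0)
  Distance 1: (x=1, y=0), (x=3, y=0), (x=2, y=1)
  Distance 2: (x=0, y=0), (x=4, y=0), (x=1, y=1), (x=3, y=1), (x=2, y=2)
  Distance 3: (x=5, y=0), (x=0, y=1), (x=4, y=1), (x=1, y=2), (x=3, y=2), (x=2, y=3)
  Distance 4: (x=6, y=0), (x=5, y=1), (x=0, y=2), (x=4, y=2), (x=1, y=3), (x=3, y=3), (x=2, y=4)
  Distance 5: (x=7, y=0), (x=6, y=1), (x=5, y=2), (x=0, y=3), (x=4, y=3), (x=1, y=4), (x=3, y=4), (x=2, y=5)
  Distance 6: (x=8, y=0), (x=7, y=1), (x=6, y=2), (x=5, y=3), (x=0, y=4), (x=4, y=4), (x=1, y=5), (x=3, y=5), (x=2, y=6)
  Distance 7: (x=9, y=0), (x=8, y=1), (x=7, y=2), (x=6, y=3), (x=5, y=4), (x=0, y=5), (x=4, y=5), (x=1, y=6), (x=3, y=6), (x=2, y=7)
  Distance 8: (x=10, y=0), (x=9, y=1), (x=8, y=2), (x=7, y=3), (x=6, y=4), (x=5, y=5), (x=0, y=6), (x=4, y=6), (x=1, y=7), (x=3, y=7), (x=2, y=8)
  Distance 9: (x=11, y=0), (x=10, y=1), (x=9, y=2), (x=8, y=3), (x=7, y=4), (x=6, y=5), (x=5, y=6), (x=0, y=7), (x=4, y=7), (x=1, y=8), (x=3, y=8)
  Distance 10: (x=11, y=1), (x=10, y=2), (x=9, y=3), (x=8, y=4), (x=7, y=5), (x=6, y=6), (x=5, y=7), (x=0, y=8), (x=4, y=8)
  Distance 11: (x=11, y=2), (x=10, y=3), (x=9, y=4), (x=8, y=5), (x=7, y=6), (x=6, y=7), (x=5, y=8)
  Distance 12: (x=11, y=3), (x=10, y=4), (x=9, y=5), (x=8, y=6), (x=7, y=7), (x=6, y=8)
  Distance 13: (x=11, y=4), (x=10, y=5), (x=9, y=6), (x=8, y=7), (x=7, y=8)
  Distance 14: (x=11, y=5), (x=10, y=6), (x=9, y=7), (x=8, y=8)
  Distance 15: (x=11, y=6), (x=10, y=7), (x=9, y=8)
  Distance 16: (x=11, y=7), (x=10, y=8)
  Distance 17: (x=11, y=8)
Total reachable: 108 (grid has 108 open cells total)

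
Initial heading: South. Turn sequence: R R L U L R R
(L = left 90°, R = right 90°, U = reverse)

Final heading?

Start: South
  R (right (90° clockwise)) -> West
  R (right (90° clockwise)) -> North
  L (left (90° counter-clockwise)) -> West
  U (U-turn (180°)) -> East
  L (left (90° counter-clockwise)) -> North
  R (right (90° clockwise)) -> East
  R (right (90° clockwise)) -> South
Final: South

Answer: Final heading: South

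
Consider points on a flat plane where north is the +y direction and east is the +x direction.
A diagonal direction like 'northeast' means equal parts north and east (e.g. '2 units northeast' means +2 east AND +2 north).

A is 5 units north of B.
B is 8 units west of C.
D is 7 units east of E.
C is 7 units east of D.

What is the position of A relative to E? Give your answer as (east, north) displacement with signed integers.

Place E at the origin (east=0, north=0).
  D is 7 units east of E: delta (east=+7, north=+0); D at (east=7, north=0).
  C is 7 units east of D: delta (east=+7, north=+0); C at (east=14, north=0).
  B is 8 units west of C: delta (east=-8, north=+0); B at (east=6, north=0).
  A is 5 units north of B: delta (east=+0, north=+5); A at (east=6, north=5).
Therefore A relative to E: (east=6, north=5).

Answer: A is at (east=6, north=5) relative to E.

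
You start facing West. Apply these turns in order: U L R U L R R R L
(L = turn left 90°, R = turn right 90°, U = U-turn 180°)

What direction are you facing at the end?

Start: West
  U (U-turn (180°)) -> East
  L (left (90° counter-clockwise)) -> North
  R (right (90° clockwise)) -> East
  U (U-turn (180°)) -> West
  L (left (90° counter-clockwise)) -> South
  R (right (90° clockwise)) -> West
  R (right (90° clockwise)) -> North
  R (right (90° clockwise)) -> East
  L (left (90° counter-clockwise)) -> North
Final: North

Answer: Final heading: North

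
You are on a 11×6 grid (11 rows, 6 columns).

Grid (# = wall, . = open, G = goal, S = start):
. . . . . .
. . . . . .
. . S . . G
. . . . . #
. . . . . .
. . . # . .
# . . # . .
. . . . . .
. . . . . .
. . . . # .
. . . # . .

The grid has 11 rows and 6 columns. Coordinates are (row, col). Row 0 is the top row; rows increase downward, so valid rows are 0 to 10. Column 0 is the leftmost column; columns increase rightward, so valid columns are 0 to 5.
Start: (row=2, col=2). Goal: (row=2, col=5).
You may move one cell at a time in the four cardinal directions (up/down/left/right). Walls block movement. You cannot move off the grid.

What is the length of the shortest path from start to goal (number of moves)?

BFS from (row=2, col=2) until reaching (row=2, col=5):
  Distance 0: (row=2, col=2)
  Distance 1: (row=1, col=2), (row=2, col=1), (row=2, col=3), (row=3, col=2)
  Distance 2: (row=0, col=2), (row=1, col=1), (row=1, col=3), (row=2, col=0), (row=2, col=4), (row=3, col=1), (row=3, col=3), (row=4, col=2)
  Distance 3: (row=0, col=1), (row=0, col=3), (row=1, col=0), (row=1, col=4), (row=2, col=5), (row=3, col=0), (row=3, col=4), (row=4, col=1), (row=4, col=3), (row=5, col=2)  <- goal reached here
One shortest path (3 moves): (row=2, col=2) -> (row=2, col=3) -> (row=2, col=4) -> (row=2, col=5)

Answer: Shortest path length: 3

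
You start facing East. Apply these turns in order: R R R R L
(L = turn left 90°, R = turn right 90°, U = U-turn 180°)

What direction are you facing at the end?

Answer: Final heading: North

Derivation:
Start: East
  R (right (90° clockwise)) -> South
  R (right (90° clockwise)) -> West
  R (right (90° clockwise)) -> North
  R (right (90° clockwise)) -> East
  L (left (90° counter-clockwise)) -> North
Final: North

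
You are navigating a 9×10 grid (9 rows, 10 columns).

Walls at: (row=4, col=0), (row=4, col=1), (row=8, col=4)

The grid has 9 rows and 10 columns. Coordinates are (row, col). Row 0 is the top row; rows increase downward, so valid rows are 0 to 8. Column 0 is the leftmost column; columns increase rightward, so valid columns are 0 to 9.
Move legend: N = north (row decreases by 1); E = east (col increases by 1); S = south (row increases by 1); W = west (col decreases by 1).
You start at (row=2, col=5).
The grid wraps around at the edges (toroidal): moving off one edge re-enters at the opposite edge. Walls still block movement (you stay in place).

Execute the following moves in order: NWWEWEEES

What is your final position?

Answer: Final position: (row=2, col=6)

Derivation:
Start: (row=2, col=5)
  N (north): (row=2, col=5) -> (row=1, col=5)
  W (west): (row=1, col=5) -> (row=1, col=4)
  W (west): (row=1, col=4) -> (row=1, col=3)
  E (east): (row=1, col=3) -> (row=1, col=4)
  W (west): (row=1, col=4) -> (row=1, col=3)
  E (east): (row=1, col=3) -> (row=1, col=4)
  E (east): (row=1, col=4) -> (row=1, col=5)
  E (east): (row=1, col=5) -> (row=1, col=6)
  S (south): (row=1, col=6) -> (row=2, col=6)
Final: (row=2, col=6)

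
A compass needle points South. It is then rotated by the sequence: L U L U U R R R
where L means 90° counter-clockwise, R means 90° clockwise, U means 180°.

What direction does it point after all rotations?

Answer: Final heading: East

Derivation:
Start: South
  L (left (90° counter-clockwise)) -> East
  U (U-turn (180°)) -> West
  L (left (90° counter-clockwise)) -> South
  U (U-turn (180°)) -> North
  U (U-turn (180°)) -> South
  R (right (90° clockwise)) -> West
  R (right (90° clockwise)) -> North
  R (right (90° clockwise)) -> East
Final: East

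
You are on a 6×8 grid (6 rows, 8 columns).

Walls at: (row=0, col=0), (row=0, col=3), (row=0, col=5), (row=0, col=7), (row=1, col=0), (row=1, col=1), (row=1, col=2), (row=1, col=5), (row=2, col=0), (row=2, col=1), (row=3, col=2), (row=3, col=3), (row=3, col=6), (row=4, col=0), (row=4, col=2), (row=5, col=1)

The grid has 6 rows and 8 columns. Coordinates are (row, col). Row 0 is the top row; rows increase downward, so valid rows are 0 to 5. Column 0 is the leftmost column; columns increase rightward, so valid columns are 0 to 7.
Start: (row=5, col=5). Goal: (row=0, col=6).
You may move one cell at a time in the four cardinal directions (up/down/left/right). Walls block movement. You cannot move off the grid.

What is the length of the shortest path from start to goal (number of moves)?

BFS from (row=5, col=5) until reaching (row=0, col=6):
  Distance 0: (row=5, col=5)
  Distance 1: (row=4, col=5), (row=5, col=4), (row=5, col=6)
  Distance 2: (row=3, col=5), (row=4, col=4), (row=4, col=6), (row=5, col=3), (row=5, col=7)
  Distance 3: (row=2, col=5), (row=3, col=4), (row=4, col=3), (row=4, col=7), (row=5, col=2)
  Distance 4: (row=2, col=4), (row=2, col=6), (row=3, col=7)
  Distance 5: (row=1, col=4), (row=1, col=6), (row=2, col=3), (row=2, col=7)
  Distance 6: (row=0, col=4), (row=0, col=6), (row=1, col=3), (row=1, col=7), (row=2, col=2)  <- goal reached here
One shortest path (6 moves): (row=5, col=5) -> (row=4, col=5) -> (row=3, col=5) -> (row=2, col=5) -> (row=2, col=6) -> (row=1, col=6) -> (row=0, col=6)

Answer: Shortest path length: 6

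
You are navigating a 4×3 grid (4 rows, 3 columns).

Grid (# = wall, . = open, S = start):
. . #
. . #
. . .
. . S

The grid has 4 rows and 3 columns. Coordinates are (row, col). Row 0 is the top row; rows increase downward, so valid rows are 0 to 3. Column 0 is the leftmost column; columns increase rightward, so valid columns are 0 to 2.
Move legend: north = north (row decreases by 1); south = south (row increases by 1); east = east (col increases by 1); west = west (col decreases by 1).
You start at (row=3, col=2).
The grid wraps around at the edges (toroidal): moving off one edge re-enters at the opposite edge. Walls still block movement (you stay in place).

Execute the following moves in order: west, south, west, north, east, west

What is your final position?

Answer: Final position: (row=3, col=0)

Derivation:
Start: (row=3, col=2)
  west (west): (row=3, col=2) -> (row=3, col=1)
  south (south): (row=3, col=1) -> (row=0, col=1)
  west (west): (row=0, col=1) -> (row=0, col=0)
  north (north): (row=0, col=0) -> (row=3, col=0)
  east (east): (row=3, col=0) -> (row=3, col=1)
  west (west): (row=3, col=1) -> (row=3, col=0)
Final: (row=3, col=0)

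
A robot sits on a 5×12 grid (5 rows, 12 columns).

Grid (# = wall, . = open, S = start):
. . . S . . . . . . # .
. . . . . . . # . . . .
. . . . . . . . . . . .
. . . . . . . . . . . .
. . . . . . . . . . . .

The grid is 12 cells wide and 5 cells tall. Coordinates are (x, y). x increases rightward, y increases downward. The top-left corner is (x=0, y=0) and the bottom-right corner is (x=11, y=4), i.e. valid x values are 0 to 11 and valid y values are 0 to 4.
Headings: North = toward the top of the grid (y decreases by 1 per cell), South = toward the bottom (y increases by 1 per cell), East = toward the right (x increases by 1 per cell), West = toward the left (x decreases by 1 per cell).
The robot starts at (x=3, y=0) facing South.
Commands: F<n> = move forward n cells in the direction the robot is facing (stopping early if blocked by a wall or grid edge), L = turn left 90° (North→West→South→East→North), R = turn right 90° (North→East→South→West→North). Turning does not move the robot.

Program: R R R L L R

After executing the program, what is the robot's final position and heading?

Start: (x=3, y=0), facing South
  R: turn right, now facing West
  R: turn right, now facing North
  R: turn right, now facing East
  L: turn left, now facing North
  L: turn left, now facing West
  R: turn right, now facing North
Final: (x=3, y=0), facing North

Answer: Final position: (x=3, y=0), facing North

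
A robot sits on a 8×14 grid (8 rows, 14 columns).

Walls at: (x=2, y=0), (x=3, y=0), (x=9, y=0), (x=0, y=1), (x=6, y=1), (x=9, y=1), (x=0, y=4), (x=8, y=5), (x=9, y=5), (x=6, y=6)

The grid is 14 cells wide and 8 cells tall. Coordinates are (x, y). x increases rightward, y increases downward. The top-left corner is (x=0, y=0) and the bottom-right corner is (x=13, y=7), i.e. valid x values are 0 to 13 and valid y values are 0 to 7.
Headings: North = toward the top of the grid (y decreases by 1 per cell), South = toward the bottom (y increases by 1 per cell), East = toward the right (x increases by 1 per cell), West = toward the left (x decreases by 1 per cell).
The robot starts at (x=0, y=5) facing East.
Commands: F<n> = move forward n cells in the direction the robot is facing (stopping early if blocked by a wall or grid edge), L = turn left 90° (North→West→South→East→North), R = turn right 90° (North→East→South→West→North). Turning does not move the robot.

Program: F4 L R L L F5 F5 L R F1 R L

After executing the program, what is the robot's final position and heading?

Answer: Final position: (x=0, y=5), facing West

Derivation:
Start: (x=0, y=5), facing East
  F4: move forward 4, now at (x=4, y=5)
  L: turn left, now facing North
  R: turn right, now facing East
  L: turn left, now facing North
  L: turn left, now facing West
  F5: move forward 4/5 (blocked), now at (x=0, y=5)
  F5: move forward 0/5 (blocked), now at (x=0, y=5)
  L: turn left, now facing South
  R: turn right, now facing West
  F1: move forward 0/1 (blocked), now at (x=0, y=5)
  R: turn right, now facing North
  L: turn left, now facing West
Final: (x=0, y=5), facing West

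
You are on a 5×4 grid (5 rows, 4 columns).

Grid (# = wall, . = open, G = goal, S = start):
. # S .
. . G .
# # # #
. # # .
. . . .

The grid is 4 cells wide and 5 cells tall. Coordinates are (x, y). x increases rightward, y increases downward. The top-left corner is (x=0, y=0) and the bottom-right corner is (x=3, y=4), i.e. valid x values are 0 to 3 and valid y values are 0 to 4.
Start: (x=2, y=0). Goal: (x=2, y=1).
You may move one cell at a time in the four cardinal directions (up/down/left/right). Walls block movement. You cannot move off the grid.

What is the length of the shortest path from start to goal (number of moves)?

Answer: Shortest path length: 1

Derivation:
BFS from (x=2, y=0) until reaching (x=2, y=1):
  Distance 0: (x=2, y=0)
  Distance 1: (x=3, y=0), (x=2, y=1)  <- goal reached here
One shortest path (1 moves): (x=2, y=0) -> (x=2, y=1)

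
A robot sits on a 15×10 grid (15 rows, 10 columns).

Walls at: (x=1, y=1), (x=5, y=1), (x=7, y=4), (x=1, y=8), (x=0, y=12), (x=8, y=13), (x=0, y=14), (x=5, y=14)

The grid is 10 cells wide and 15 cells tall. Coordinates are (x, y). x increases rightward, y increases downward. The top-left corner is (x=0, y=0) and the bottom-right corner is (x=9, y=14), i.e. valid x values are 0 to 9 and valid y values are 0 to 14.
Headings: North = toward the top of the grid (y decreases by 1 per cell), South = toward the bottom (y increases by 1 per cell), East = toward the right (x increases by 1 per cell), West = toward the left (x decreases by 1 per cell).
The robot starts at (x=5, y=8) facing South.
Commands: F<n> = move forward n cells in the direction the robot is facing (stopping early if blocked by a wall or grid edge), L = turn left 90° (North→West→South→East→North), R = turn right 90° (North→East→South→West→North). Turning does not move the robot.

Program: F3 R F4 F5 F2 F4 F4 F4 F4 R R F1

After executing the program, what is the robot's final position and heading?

Answer: Final position: (x=1, y=11), facing East

Derivation:
Start: (x=5, y=8), facing South
  F3: move forward 3, now at (x=5, y=11)
  R: turn right, now facing West
  F4: move forward 4, now at (x=1, y=11)
  F5: move forward 1/5 (blocked), now at (x=0, y=11)
  F2: move forward 0/2 (blocked), now at (x=0, y=11)
  [×4]F4: move forward 0/4 (blocked), now at (x=0, y=11)
  R: turn right, now facing North
  R: turn right, now facing East
  F1: move forward 1, now at (x=1, y=11)
Final: (x=1, y=11), facing East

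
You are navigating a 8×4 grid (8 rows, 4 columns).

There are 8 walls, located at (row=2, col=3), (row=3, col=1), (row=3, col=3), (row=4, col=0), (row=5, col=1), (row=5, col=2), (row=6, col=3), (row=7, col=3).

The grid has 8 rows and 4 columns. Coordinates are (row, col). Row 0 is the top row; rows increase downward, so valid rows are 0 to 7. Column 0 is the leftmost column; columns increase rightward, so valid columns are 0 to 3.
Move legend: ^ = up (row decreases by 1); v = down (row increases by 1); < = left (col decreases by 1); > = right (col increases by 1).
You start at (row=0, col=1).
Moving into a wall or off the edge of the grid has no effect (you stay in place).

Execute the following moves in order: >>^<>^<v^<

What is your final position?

Start: (row=0, col=1)
  > (right): (row=0, col=1) -> (row=0, col=2)
  > (right): (row=0, col=2) -> (row=0, col=3)
  ^ (up): blocked, stay at (row=0, col=3)
  < (left): (row=0, col=3) -> (row=0, col=2)
  > (right): (row=0, col=2) -> (row=0, col=3)
  ^ (up): blocked, stay at (row=0, col=3)
  < (left): (row=0, col=3) -> (row=0, col=2)
  v (down): (row=0, col=2) -> (row=1, col=2)
  ^ (up): (row=1, col=2) -> (row=0, col=2)
  < (left): (row=0, col=2) -> (row=0, col=1)
Final: (row=0, col=1)

Answer: Final position: (row=0, col=1)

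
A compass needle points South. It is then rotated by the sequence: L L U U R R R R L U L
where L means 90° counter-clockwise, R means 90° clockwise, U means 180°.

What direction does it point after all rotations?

Answer: Final heading: North

Derivation:
Start: South
  L (left (90° counter-clockwise)) -> East
  L (left (90° counter-clockwise)) -> North
  U (U-turn (180°)) -> South
  U (U-turn (180°)) -> North
  R (right (90° clockwise)) -> East
  R (right (90° clockwise)) -> South
  R (right (90° clockwise)) -> West
  R (right (90° clockwise)) -> North
  L (left (90° counter-clockwise)) -> West
  U (U-turn (180°)) -> East
  L (left (90° counter-clockwise)) -> North
Final: North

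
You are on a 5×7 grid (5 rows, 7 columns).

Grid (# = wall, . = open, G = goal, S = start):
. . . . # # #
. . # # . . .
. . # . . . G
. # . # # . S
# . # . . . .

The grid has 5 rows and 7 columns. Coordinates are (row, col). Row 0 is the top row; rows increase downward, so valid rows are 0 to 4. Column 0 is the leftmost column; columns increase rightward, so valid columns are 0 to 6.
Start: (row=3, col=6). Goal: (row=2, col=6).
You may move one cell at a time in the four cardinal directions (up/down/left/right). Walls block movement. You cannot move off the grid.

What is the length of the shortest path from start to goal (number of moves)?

BFS from (row=3, col=6) until reaching (row=2, col=6):
  Distance 0: (row=3, col=6)
  Distance 1: (row=2, col=6), (row=3, col=5), (row=4, col=6)  <- goal reached here
One shortest path (1 moves): (row=3, col=6) -> (row=2, col=6)

Answer: Shortest path length: 1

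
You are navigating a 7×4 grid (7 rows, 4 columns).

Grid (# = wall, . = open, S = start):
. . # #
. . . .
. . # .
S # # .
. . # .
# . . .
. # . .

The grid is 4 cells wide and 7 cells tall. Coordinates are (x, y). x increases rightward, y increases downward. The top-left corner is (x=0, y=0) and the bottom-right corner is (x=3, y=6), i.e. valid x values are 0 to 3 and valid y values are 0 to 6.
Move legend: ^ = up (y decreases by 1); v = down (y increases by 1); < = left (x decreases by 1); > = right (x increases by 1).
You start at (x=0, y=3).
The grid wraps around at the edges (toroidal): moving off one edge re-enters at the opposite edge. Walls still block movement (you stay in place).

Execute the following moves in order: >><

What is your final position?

Start: (x=0, y=3)
  > (right): blocked, stay at (x=0, y=3)
  > (right): blocked, stay at (x=0, y=3)
  < (left): (x=0, y=3) -> (x=3, y=3)
Final: (x=3, y=3)

Answer: Final position: (x=3, y=3)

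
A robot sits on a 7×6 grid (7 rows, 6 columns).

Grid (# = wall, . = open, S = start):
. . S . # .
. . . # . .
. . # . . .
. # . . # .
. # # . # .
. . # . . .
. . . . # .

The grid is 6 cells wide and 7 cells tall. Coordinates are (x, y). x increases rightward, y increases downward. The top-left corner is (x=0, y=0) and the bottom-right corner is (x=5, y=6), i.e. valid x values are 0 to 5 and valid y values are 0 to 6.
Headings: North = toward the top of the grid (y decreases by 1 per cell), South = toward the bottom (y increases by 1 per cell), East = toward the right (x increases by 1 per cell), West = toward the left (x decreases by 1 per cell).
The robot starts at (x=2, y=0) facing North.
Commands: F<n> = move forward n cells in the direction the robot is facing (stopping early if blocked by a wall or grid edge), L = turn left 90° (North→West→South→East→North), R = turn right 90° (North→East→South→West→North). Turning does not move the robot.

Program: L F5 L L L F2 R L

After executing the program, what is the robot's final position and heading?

Answer: Final position: (x=0, y=0), facing North

Derivation:
Start: (x=2, y=0), facing North
  L: turn left, now facing West
  F5: move forward 2/5 (blocked), now at (x=0, y=0)
  L: turn left, now facing South
  L: turn left, now facing East
  L: turn left, now facing North
  F2: move forward 0/2 (blocked), now at (x=0, y=0)
  R: turn right, now facing East
  L: turn left, now facing North
Final: (x=0, y=0), facing North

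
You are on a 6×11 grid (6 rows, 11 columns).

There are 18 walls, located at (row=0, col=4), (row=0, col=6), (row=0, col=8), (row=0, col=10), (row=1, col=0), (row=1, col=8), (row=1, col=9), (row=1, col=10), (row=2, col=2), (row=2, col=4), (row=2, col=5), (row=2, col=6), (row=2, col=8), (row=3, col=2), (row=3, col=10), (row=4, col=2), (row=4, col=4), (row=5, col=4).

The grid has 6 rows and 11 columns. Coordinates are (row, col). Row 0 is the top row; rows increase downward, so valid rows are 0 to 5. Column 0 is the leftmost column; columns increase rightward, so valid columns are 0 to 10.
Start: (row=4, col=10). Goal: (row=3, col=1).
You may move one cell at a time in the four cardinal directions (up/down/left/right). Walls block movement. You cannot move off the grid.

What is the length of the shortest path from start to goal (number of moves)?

BFS from (row=4, col=10) until reaching (row=3, col=1):
  Distance 0: (row=4, col=10)
  Distance 1: (row=4, col=9), (row=5, col=10)
  Distance 2: (row=3, col=9), (row=4, col=8), (row=5, col=9)
  Distance 3: (row=2, col=9), (row=3, col=8), (row=4, col=7), (row=5, col=8)
  Distance 4: (row=2, col=10), (row=3, col=7), (row=4, col=6), (row=5, col=7)
  Distance 5: (row=2, col=7), (row=3, col=6), (row=4, col=5), (row=5, col=6)
  Distance 6: (row=1, col=7), (row=3, col=5), (row=5, col=5)
  Distance 7: (row=0, col=7), (row=1, col=6), (row=3, col=4)
  Distance 8: (row=1, col=5), (row=3, col=3)
  Distance 9: (row=0, col=5), (row=1, col=4), (row=2, col=3), (row=4, col=3)
  Distance 10: (row=1, col=3), (row=5, col=3)
  Distance 11: (row=0, col=3), (row=1, col=2), (row=5, col=2)
  Distance 12: (row=0, col=2), (row=1, col=1), (row=5, col=1)
  Distance 13: (row=0, col=1), (row=2, col=1), (row=4, col=1), (row=5, col=0)
  Distance 14: (row=0, col=0), (row=2, col=0), (row=3, col=1), (row=4, col=0)  <- goal reached here
One shortest path (14 moves): (row=4, col=10) -> (row=4, col=9) -> (row=4, col=8) -> (row=4, col=7) -> (row=4, col=6) -> (row=4, col=5) -> (row=3, col=5) -> (row=3, col=4) -> (row=3, col=3) -> (row=2, col=3) -> (row=1, col=3) -> (row=1, col=2) -> (row=1, col=1) -> (row=2, col=1) -> (row=3, col=1)

Answer: Shortest path length: 14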